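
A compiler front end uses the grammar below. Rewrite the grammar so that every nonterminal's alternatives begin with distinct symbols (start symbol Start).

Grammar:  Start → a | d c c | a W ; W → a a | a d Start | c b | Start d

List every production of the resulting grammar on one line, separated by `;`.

Start has alternatives sharing prefix 'a': factor to Start → a Start1 with Start1 → ε | W.
W has alternatives sharing prefix 'a': factor to W → a W1 with W1 → a | d Start.

Start → d c c | a Start1; W → c b | Start d | a W1; Start1 → ε | W; W1 → a | d Start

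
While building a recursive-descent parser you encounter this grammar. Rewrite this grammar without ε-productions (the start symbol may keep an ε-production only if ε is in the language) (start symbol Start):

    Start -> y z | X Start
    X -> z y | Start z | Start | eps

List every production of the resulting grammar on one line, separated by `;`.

Nullable set = {X}.
ε ∉ L(G), so no ε-production is kept.

Start -> y z | X Start; X -> z y | Start z | Start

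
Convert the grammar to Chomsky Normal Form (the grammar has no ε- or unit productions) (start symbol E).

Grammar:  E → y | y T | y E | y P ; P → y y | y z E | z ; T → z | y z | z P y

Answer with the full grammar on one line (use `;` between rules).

Introduce a nonterminal for each terminal appearing in a rule of length ≥ 2: X1 → y, X2 → z.
Binarize each right-hand side of length ≥ 3 by chaining fresh nonterminals (Y1, Y2, …): affected rules were P → X1 X2 E; T → X2 P X1.

E → y | X1 T | X1 E | X1 P; P → X1 X1 | X1 Y1 | z; T → z | X1 X2 | X2 Y2; X1 → y; X2 → z; Y1 → X2 E; Y2 → P X1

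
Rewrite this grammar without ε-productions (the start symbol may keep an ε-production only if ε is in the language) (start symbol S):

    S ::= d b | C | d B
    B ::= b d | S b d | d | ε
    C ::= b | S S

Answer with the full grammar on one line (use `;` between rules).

Nullable set = {B}.
ε ∉ L(G), so no ε-production is kept.
Expand every rule over subsets of its nullable positions: S → d B gives d B | d.

S ::= d b | C | d B | d; B ::= b d | S b d | d; C ::= b | S S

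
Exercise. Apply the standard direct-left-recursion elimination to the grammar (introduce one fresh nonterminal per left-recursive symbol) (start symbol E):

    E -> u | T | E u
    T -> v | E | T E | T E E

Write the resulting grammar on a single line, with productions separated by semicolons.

E, T are directly left-recursive.
For E: α = {u}, β = {u, T}. Rewrite as E → β E' and E' → α E' | ε.
For T: α = {E, E E}, β = {v, E}. Rewrite as T → β T' and T' → α T' | ε.

E -> u E' | T E'; T -> v T' | E T'; E' -> u E' | ε; T' -> E T' | E E T' | ε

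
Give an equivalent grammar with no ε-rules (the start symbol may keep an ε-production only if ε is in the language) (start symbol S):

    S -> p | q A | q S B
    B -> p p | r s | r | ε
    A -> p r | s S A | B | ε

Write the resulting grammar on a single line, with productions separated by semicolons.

Nullable set = {A, B}.
ε ∉ L(G), so no ε-production is kept.
Expand every rule over subsets of its nullable positions: S → q A gives q A | q. S → q S B gives q S B | q S. A → s S A gives s S A | s S.

S -> p | q A | q | q S B | q S; B -> p p | r s | r; A -> p r | s S A | s S | B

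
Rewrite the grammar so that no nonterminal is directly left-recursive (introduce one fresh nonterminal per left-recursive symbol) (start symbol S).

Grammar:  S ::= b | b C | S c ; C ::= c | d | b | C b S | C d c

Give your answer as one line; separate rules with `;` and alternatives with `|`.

S ::= b S' | b C S'; C ::= c C' | d C' | b C'; S' ::= c S' | ε; C' ::= b S C' | d c C' | ε

Left recursion appears on S, C.
For S: α = {c}, β = {b, b C}. Rewrite as S → β S' and S' → α S' | ε.
For C: α = {b S, d c}, β = {c, d, b}. Rewrite as C → β C' and C' → α C' | ε.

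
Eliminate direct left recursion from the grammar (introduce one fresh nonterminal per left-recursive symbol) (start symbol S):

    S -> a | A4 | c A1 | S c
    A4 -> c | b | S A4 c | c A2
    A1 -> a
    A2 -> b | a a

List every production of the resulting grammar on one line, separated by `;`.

S -> a S' | A4 S' | c A1 S'; A4 -> c | b | S A4 c | c A2; A1 -> a; A2 -> b | a a; S' -> c S' | ε

Directly left-recursive nonterminal: S.
For S: α = {c}, β = {a, A4, c A1}. Rewrite as S → β S' and S' → α S' | ε.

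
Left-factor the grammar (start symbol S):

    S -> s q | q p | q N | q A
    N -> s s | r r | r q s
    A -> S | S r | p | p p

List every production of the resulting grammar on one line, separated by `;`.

S has alternatives sharing prefix 'q': factor to S → q S' with S' → p | N | A.
N has alternatives sharing prefix 'r': factor to N → r N' with N' → r | q s.
A has alternatives sharing prefix 'S': factor to A → S A' with A' → ε | r.
A has alternatives sharing prefix 'p': factor to A → p A'' with A'' → ε | p.

S -> s q | q S'; N -> s s | r N'; A -> S A' | p A''; S' -> p | N | A; N' -> r | q s; A' -> ε | r; A'' -> ε | p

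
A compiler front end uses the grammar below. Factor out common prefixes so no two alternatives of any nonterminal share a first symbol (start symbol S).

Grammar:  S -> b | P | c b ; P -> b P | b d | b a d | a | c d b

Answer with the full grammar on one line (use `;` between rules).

S -> b | P | c b; P -> a | c d b | b P'; P' -> P | d | a d

P has alternatives sharing prefix 'b': factor to P → b P' with P' → P | d | a d.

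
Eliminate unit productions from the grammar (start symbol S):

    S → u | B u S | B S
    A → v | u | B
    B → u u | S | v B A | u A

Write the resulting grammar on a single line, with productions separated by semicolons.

Unit pairs: A ⇒* {B, S}; B ⇒* {S}.
Replace each nonterminal's rules with the union of the non-unit rules of every nonterminal it unit-derives.

S → u | B u S | B S; A → u u | v B A | u A | u | B u S | B S | v; B → u u | v B A | u A | u | B u S | B S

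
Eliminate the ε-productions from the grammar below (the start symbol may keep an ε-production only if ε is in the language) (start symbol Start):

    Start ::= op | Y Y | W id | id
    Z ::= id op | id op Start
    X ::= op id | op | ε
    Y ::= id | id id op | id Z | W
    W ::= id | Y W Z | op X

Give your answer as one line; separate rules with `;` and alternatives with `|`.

Nullable set = {X}.
ε ∉ L(G), so no ε-production is kept.
Add the nullable-subset variants: W → op X gives op X | op.

Start ::= op | Y Y | W id | id; Z ::= id op | id op Start; X ::= op id | op; Y ::= id | id id op | id Z | W; W ::= id | Y W Z | op X | op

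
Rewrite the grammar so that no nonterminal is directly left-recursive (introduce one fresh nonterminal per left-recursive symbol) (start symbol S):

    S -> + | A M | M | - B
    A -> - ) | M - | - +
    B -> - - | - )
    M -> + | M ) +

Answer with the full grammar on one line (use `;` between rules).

M is directly left-recursive.
For M: α = {) +}, β = {+}. Rewrite as M → β M' and M' → α M' | ε.

S -> + | A M | M | - B; A -> - ) | M - | - +; B -> - - | - ); M -> + M'; M' -> ) + M' | epsilon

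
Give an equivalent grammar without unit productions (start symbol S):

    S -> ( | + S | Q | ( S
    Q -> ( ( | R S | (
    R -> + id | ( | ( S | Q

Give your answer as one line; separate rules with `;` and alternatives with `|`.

S -> ( | + S | ( S | ( ( | R S; Q -> ( ( | R S | (; R -> ( ( | R S | ( | + id | ( S

Unit pairs: R ⇒* {Q}; S ⇒* {Q}.
For each unit pair (A, B), copy every non-unit production of B to A, then drop all unit productions.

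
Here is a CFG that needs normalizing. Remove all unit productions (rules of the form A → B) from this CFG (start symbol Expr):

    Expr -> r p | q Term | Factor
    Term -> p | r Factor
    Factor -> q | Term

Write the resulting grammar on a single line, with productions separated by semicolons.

Expr -> p | r Factor | q | r p | q Term; Term -> p | r Factor; Factor -> p | r Factor | q

Unit pairs: Expr ⇒* {Factor, Term}; Factor ⇒* {Term}.
For every A with A ⇒* B via unit rules, add B's non-unit alternatives to A; then delete every rule of the form X → Y.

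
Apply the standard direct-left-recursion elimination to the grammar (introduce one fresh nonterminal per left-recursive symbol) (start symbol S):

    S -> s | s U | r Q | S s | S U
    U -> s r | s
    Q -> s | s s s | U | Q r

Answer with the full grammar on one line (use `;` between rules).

S -> s S' | s U S' | r Q S'; U -> s r | s; Q -> s Q' | s s s Q' | U Q'; S' -> s S' | U S' | ε; Q' -> r Q' | ε

S, Q are directly left-recursive.
For S: α = {s, U}, β = {s, s U, r Q}. Rewrite as S → β S' and S' → α S' | ε.
For Q: α = {r}, β = {s, s s s, U}. Rewrite as Q → β Q' and Q' → α Q' | ε.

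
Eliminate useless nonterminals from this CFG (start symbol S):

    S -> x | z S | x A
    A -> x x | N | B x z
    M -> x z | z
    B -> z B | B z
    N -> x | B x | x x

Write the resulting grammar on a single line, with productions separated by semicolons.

Generating nonterminals: {A, M, N, S}.
Reachable from S after that: {A, N, S}.
Removed useless symbols: {B, M} and every production mentioning them.

S -> x | z S | x A; A -> x x | N; N -> x | x x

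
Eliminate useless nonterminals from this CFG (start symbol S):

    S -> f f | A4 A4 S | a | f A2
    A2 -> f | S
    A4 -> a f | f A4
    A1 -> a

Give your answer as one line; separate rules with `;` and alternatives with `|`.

S -> f f | A4 A4 S | a | f A2; A2 -> f | S; A4 -> a f | f A4

Generating nonterminals: {A1, A2, A4, S}.
Reachable from S after that: {A2, A4, S}.
Removed useless symbols: {A1} and every production mentioning them.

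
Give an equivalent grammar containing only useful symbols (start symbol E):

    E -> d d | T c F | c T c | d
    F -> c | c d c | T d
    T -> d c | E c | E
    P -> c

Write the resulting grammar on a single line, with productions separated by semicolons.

E -> d d | T c F | c T c | d; F -> c | c d c | T d; T -> d c | E c | E

Generating nonterminals: {E, F, P, T}.
Reachable from E after that: {E, F, T}.
Removed useless symbols: {P} and every production mentioning them.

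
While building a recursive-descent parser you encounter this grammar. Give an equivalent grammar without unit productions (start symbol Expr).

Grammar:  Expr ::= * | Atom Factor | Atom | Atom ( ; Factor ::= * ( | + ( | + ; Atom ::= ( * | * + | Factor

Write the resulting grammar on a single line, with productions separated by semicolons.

Expr ::= ( * | * + | * ( | + ( | + | * | Atom Factor | Atom (; Factor ::= * ( | + ( | +; Atom ::= ( * | * + | * ( | + ( | +

Unit pairs: Atom ⇒* {Factor}; Expr ⇒* {Atom, Factor}.
For each unit pair (A, B), copy every non-unit production of B to A, then drop all unit productions.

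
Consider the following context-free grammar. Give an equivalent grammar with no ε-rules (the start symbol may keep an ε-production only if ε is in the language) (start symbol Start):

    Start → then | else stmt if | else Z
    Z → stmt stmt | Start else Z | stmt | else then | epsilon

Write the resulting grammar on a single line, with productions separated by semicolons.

Nullable set = {Z}.
ε ∉ L(G), so no ε-production is kept.
Add the nullable-subset variants: Start → else Z gives else Z | else. Z → Start else Z gives Start else Z | Start else.

Start → then | else stmt if | else Z | else; Z → stmt stmt | Start else Z | Start else | stmt | else then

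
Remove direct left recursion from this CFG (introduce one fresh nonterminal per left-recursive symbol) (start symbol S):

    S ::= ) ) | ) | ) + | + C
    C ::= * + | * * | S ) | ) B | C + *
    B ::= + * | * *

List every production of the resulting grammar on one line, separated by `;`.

S ::= ) ) | ) | ) + | + C; C ::= * + C' | * * C' | S ) C' | ) B C'; B ::= + * | * *; C' ::= + * C' | ε

C is directly left-recursive.
For C: α = {+ *}, β = {* +, * *, S ), ) B}. Rewrite as C → β C' and C' → α C' | ε.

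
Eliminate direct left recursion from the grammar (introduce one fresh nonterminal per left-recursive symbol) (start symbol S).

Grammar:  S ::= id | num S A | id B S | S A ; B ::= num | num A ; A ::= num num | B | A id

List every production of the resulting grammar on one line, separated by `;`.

S ::= id S' | num S A S' | id B S S'; B ::= num | num A; A ::= num num A' | B A'; S' ::= A S' | ε; A' ::= id A' | ε

S, A are directly left-recursive.
For S: α = {A}, β = {id, num S A, id B S}. Rewrite as S → β S' and S' → α S' | ε.
For A: α = {id}, β = {num num, B}. Rewrite as A → β A' and A' → α A' | ε.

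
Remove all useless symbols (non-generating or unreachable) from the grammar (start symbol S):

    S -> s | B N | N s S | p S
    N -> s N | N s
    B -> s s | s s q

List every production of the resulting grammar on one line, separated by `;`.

Generating nonterminals: {B, S}.
Reachable from S after that: {S}.
Removed useless symbols: {B, N} and every production mentioning them.

S -> s | p S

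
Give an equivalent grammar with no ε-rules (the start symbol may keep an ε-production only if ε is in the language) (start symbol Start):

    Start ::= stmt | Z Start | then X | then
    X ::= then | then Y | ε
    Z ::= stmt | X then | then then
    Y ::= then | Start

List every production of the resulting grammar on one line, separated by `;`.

Start ::= stmt | Z Start | then X | then; X ::= then | then Y; Z ::= stmt | X then | then | then then; Y ::= then | Start

Nullable set = {X}.
ε ∉ L(G), so no ε-production is kept.
Expand every rule over subsets of its nullable positions: Start → then X gives then X | then. Z → X then gives X then | then.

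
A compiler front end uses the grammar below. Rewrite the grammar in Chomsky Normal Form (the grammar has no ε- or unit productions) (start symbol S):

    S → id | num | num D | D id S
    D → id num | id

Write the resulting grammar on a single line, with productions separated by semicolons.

Introduce a nonterminal for each terminal appearing in a rule of length ≥ 2: X1 → num, X2 → id.
Binarize each right-hand side of length ≥ 3 by chaining fresh nonterminals (Y1, Y2, …): affected rules were S → D X2 S.

S → id | num | X1 D | D Y1; D → X2 X1 | id; X1 → num; X2 → id; Y1 → X2 S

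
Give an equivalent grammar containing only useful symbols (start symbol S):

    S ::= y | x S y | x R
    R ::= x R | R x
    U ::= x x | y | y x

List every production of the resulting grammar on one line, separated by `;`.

Generating nonterminals: {S, U}.
Reachable from S after that: {S}.
Removed useless symbols: {R, U} and every production mentioning them.

S ::= y | x S y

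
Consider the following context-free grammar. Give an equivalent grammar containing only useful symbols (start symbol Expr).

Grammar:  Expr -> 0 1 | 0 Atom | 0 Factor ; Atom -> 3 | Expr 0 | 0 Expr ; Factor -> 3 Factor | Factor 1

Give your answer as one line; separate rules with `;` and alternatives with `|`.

Generating nonterminals: {Atom, Expr}.
Reachable from Expr after that: {Atom, Expr}.
Removed useless symbols: {Factor} and every production mentioning them.

Expr -> 0 1 | 0 Atom; Atom -> 3 | Expr 0 | 0 Expr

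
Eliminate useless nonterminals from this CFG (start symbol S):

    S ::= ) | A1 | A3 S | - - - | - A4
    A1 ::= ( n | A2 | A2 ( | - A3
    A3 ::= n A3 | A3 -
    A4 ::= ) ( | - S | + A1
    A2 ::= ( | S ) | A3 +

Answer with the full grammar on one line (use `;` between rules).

Generating nonterminals: {A1, A2, A4, S}.
Reachable from S after that: {A1, A2, A4, S}.
Removed useless symbols: {A3} and every production mentioning them.

S ::= ) | A1 | - - - | - A4; A1 ::= ( n | A2 | A2 (; A4 ::= ) ( | - S | + A1; A2 ::= ( | S )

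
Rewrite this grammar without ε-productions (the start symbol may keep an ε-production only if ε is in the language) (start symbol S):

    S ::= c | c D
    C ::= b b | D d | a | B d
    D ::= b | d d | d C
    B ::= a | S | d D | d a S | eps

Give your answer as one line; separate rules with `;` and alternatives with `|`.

S ::= c | c D; C ::= b b | D d | a | B d | d; D ::= b | d d | d C; B ::= a | S | d D | d a S

The nullable symbols are {B}.
ε ∉ L(G), so no ε-production is kept.
Add the nullable-subset variants: C → B d gives B d | d.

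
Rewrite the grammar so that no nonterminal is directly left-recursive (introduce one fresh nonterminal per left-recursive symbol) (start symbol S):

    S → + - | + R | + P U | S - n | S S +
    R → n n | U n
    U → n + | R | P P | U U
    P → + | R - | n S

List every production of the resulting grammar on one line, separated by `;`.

S → + - S' | + R S' | + P U S'; R → n n | U n; U → n + U' | R U' | P P U'; P → + | R - | n S; S' → - n S' | S + S' | eps; U' → U U' | eps

S, U are directly left-recursive.
For S: α = {- n, S +}, β = {+ -, + R, + P U}. Rewrite as S → β S' and S' → α S' | ε.
For U: α = {U}, β = {n +, R, P P}. Rewrite as U → β U' and U' → α U' | ε.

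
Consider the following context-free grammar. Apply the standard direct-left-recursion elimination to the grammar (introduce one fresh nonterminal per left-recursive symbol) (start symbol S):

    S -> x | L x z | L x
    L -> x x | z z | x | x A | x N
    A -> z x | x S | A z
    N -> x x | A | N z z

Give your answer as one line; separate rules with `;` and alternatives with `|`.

S -> x | L x z | L x; L -> x x | z z | x | x A | x N; A -> z x A' | x S A'; N -> x x N' | A N'; A' -> z A' | ε; N' -> z z N' | ε

Directly left-recursive nonterminals: A, N.
For A: α = {z}, β = {z x, x S}. Rewrite as A → β A' and A' → α A' | ε.
For N: α = {z z}, β = {x x, A}. Rewrite as N → β N' and N' → α N' | ε.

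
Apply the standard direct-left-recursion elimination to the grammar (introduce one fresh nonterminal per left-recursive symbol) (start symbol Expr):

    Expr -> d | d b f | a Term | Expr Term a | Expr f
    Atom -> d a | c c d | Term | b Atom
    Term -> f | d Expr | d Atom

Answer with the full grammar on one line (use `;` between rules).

Expr -> d Expr1 | d b f Expr1 | a Term Expr1; Atom -> d a | c c d | Term | b Atom; Term -> f | d Expr | d Atom; Expr1 -> Term a Expr1 | f Expr1 | ε

Directly left-recursive nonterminal: Expr.
For Expr: α = {Term a, f}, β = {d, d b f, a Term}. Rewrite as Expr → β Expr1 and Expr1 → α Expr1 | ε.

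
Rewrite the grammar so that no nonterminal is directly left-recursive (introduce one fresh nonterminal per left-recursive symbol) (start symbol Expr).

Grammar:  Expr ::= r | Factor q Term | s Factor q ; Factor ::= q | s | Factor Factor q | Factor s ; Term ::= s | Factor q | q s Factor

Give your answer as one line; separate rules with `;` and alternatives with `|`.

Expr ::= r | Factor q Term | s Factor q; Factor ::= q Factor1 | s Factor1; Term ::= s | Factor q | q s Factor; Factor1 ::= Factor q Factor1 | s Factor1 | ε

Left recursion appears on Factor.
For Factor: α = {Factor q, s}, β = {q, s}. Rewrite as Factor → β Factor1 and Factor1 → α Factor1 | ε.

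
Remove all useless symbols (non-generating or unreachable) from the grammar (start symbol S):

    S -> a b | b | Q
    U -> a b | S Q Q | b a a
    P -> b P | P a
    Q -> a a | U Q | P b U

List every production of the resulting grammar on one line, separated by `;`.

S -> a b | b | Q; U -> a b | S Q Q | b a a; Q -> a a | U Q

Generating nonterminals: {Q, S, U}.
Reachable from S after that: {Q, S, U}.
Removed useless symbols: {P} and every production mentioning them.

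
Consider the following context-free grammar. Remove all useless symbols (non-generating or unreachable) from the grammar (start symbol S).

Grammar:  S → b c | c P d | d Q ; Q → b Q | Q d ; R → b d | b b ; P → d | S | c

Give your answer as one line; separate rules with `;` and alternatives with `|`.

Generating nonterminals: {P, R, S}.
Reachable from S after that: {P, S}.
Removed useless symbols: {Q, R} and every production mentioning them.

S → b c | c P d; P → d | S | c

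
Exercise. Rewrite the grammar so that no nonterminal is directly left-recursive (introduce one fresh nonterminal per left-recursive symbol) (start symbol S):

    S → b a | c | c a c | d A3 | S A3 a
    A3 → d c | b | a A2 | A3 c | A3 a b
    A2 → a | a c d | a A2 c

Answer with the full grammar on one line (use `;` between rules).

S → b a S' | c S' | c a c S' | d A3 S'; A3 → d c A3' | b A3' | a A2 A3'; A2 → a | a c d | a A2 c; S' → A3 a S' | ε; A3' → c A3' | a b A3' | ε

Directly left-recursive nonterminals: S, A3.
For S: α = {A3 a}, β = {b a, c, c a c, d A3}. Rewrite as S → β S' and S' → α S' | ε.
For A3: α = {c, a b}, β = {d c, b, a A2}. Rewrite as A3 → β A3' and A3' → α A3' | ε.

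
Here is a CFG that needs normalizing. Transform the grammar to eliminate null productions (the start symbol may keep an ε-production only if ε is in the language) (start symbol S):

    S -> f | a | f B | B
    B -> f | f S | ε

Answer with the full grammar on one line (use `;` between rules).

S -> f | a | f B | B | ε; B -> f | f S

The nullable symbols are {B, S}.
ε ∈ L(G) since S is nullable, so keep S → ε.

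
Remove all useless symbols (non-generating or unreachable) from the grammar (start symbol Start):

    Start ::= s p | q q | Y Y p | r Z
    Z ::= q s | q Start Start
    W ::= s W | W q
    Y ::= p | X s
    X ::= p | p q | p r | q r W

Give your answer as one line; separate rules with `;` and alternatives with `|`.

Start ::= s p | q q | Y Y p | r Z; Z ::= q s | q Start Start; Y ::= p | X s; X ::= p | p q | p r

Generating nonterminals: {Start, X, Y, Z}.
Reachable from Start after that: {Start, X, Y, Z}.
Removed useless symbols: {W} and every production mentioning them.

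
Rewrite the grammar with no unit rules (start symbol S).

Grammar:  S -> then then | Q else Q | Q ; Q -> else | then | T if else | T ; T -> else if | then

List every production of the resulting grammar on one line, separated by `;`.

S -> then then | Q else Q | else | then | T if else | else if; Q -> else | then | T if else | else if; T -> else if | then

Unit pairs: Q ⇒* {T}; S ⇒* {Q, T}.
For every A with A ⇒* B via unit rules, add B's non-unit alternatives to A; then delete every rule of the form X → Y.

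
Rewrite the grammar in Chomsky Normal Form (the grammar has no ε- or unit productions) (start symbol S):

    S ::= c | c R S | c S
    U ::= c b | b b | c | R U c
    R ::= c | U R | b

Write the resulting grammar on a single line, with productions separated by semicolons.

Introduce a nonterminal for each terminal appearing in a rule of length ≥ 2: X1 → c, X2 → b.
Binarize each right-hand side of length ≥ 3 by chaining fresh nonterminals (Y1, Y2, …): affected rules were S → X1 R S; U → R U X1.

S ::= c | X1 Y1 | X1 S; U ::= X1 X2 | X2 X2 | c | R Y2; R ::= c | U R | b; X1 ::= c; X2 ::= b; Y1 ::= R S; Y2 ::= U X1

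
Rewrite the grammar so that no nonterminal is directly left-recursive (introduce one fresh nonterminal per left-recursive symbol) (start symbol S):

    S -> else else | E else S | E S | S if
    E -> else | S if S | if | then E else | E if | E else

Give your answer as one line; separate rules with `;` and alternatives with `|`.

S -> else else S' | E else S S' | E S S'; E -> else E' | S if S E' | if E' | then E else E'; S' -> if S' | ε; E' -> if E' | else E' | ε

Directly left-recursive nonterminals: S, E.
For S: α = {if}, β = {else else, E else S, E S}. Rewrite as S → β S' and S' → α S' | ε.
For E: α = {if, else}, β = {else, S if S, if, then E else}. Rewrite as E → β E' and E' → α E' | ε.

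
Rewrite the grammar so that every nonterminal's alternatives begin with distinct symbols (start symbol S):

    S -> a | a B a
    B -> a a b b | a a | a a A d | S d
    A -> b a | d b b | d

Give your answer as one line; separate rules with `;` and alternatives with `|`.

S -> a S'; B -> S d | a a B'; A -> b a | d A'; S' -> ε | B a; B' -> b b | ε | A d; A' -> b b | ε

S has alternatives sharing prefix 'a': factor to S → a S' with S' → ε | B a.
B has alternatives sharing prefix 'a a': factor to B → a a B' with B' → b b | ε | A d.
A has alternatives sharing prefix 'd': factor to A → d A' with A' → b b | ε.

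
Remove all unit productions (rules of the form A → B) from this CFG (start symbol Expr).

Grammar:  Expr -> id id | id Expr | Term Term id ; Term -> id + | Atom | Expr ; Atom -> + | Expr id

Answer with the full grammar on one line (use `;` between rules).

Expr -> id id | id Expr | Term Term id; Term -> id + | + | Expr id | id id | id Expr | Term Term id; Atom -> + | Expr id

Unit pairs: Term ⇒* {Atom, Expr}.
Replace each nonterminal's rules with the union of the non-unit rules of every nonterminal it unit-derives.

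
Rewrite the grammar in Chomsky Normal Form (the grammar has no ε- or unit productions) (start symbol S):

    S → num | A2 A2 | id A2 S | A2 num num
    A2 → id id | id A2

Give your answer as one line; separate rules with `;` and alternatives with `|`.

Introduce a nonterminal for each terminal appearing in a rule of length ≥ 2: X1 → id, X2 → num.
Binarize each right-hand side of length ≥ 3 by chaining fresh nonterminals (Y1, Y2, …): affected rules were S → X1 A2 S; S → A2 X2 X2.

S → num | A2 A2 | X1 Y1 | A2 Y2; A2 → X1 X1 | X1 A2; X1 → id; X2 → num; Y1 → A2 S; Y2 → X2 X2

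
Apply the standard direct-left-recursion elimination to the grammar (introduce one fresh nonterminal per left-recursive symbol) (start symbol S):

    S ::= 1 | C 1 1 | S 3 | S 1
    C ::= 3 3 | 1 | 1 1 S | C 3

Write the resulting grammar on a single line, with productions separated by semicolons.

S ::= 1 S' | C 1 1 S'; C ::= 3 3 C' | 1 C' | 1 1 S C'; S' ::= 3 S' | 1 S' | ε; C' ::= 3 C' | ε

S, C are directly left-recursive.
For S: α = {3, 1}, β = {1, C 1 1}. Rewrite as S → β S' and S' → α S' | ε.
For C: α = {3}, β = {3 3, 1, 1 1 S}. Rewrite as C → β C' and C' → α C' | ε.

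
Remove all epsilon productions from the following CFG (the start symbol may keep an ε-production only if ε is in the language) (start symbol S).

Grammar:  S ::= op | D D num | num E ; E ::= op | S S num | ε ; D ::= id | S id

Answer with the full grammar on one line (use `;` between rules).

Nullable set = {E}.
ε ∉ L(G), so no ε-production is kept.
Add the nullable-subset variants: S → num E gives num E | num.

S ::= op | D D num | num E | num; E ::= op | S S num; D ::= id | S id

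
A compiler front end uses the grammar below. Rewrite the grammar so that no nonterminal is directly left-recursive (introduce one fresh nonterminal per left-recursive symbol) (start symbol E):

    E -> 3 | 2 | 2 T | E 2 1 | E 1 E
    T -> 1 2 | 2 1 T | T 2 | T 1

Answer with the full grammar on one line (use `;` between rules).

E -> 3 E' | 2 E' | 2 T E'; T -> 1 2 T' | 2 1 T T'; E' -> 2 1 E' | 1 E E' | ε; T' -> 2 T' | 1 T' | ε

Left recursion appears on E, T.
For E: α = {2 1, 1 E}, β = {3, 2, 2 T}. Rewrite as E → β E' and E' → α E' | ε.
For T: α = {2, 1}, β = {1 2, 2 1 T}. Rewrite as T → β T' and T' → α T' | ε.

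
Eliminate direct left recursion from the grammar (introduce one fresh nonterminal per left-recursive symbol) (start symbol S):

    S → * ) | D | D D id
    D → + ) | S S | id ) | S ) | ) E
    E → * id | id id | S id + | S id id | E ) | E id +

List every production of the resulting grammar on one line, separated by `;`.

S → * ) | D | D D id; D → + ) | S S | id ) | S ) | ) E; E → * id E' | id id E' | S id + E' | S id id E'; E' → ) E' | id + E' | ε

E is directly left-recursive.
For E: α = {), id +}, β = {* id, id id, S id +, S id id}. Rewrite as E → β E' and E' → α E' | ε.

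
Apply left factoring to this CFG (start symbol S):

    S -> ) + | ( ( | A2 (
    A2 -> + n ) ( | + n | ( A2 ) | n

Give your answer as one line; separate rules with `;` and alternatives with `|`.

S -> ) + | ( ( | A2 (; A2 -> ( A2 ) | n | + n A2'; A2' -> ) ( | ε

A2 has alternatives sharing prefix '+ n': factor to A2 → + n A2' with A2' → ) ( | ε.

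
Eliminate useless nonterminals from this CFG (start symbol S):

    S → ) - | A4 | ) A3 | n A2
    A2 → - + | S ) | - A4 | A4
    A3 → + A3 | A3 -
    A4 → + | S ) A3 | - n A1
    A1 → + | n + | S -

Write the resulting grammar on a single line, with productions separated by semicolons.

S → ) - | A4 | n A2; A2 → - + | S ) | - A4 | A4; A4 → + | - n A1; A1 → + | n + | S -

Generating nonterminals: {A1, A2, A4, S}.
Reachable from S after that: {A1, A2, A4, S}.
Removed useless symbols: {A3} and every production mentioning them.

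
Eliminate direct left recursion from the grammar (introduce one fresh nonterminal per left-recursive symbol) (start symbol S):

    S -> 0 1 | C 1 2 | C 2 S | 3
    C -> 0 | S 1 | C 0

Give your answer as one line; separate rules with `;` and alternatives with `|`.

S -> 0 1 | C 1 2 | C 2 S | 3; C -> 0 C' | S 1 C'; C' -> 0 C' | ε

Directly left-recursive nonterminal: C.
For C: α = {0}, β = {0, S 1}. Rewrite as C → β C' and C' → α C' | ε.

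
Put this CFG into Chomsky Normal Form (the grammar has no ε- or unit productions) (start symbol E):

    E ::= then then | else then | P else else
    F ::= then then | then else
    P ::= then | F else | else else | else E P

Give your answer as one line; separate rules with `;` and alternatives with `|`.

E ::= X1 X1 | X2 X1 | P Y1; F ::= X1 X1 | X1 X2; P ::= then | F X2 | X2 X2 | X2 Y2; X1 ::= then; X2 ::= else; Y1 ::= X2 X2; Y2 ::= E P

Introduce a nonterminal for each terminal appearing in a rule of length ≥ 2: X1 → then, X2 → else.
Binarize each right-hand side of length ≥ 3 by chaining fresh nonterminals (Y1, Y2, …): affected rules were E → P X2 X2; P → X2 E P.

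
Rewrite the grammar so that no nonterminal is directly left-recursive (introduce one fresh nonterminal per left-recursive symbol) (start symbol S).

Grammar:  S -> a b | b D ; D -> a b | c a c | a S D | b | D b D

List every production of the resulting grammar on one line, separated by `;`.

Directly left-recursive nonterminal: D.
For D: α = {b D}, β = {a b, c a c, a S D, b}. Rewrite as D → β D' and D' → α D' | ε.

S -> a b | b D; D -> a b D' | c a c D' | a S D D' | b D'; D' -> b D D' | ε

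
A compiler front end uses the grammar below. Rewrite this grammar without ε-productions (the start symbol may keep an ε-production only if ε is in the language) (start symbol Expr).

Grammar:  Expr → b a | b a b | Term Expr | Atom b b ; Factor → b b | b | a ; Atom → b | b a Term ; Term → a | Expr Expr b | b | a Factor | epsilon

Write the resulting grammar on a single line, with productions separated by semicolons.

Expr → b a | b a b | Term Expr | Atom b b; Factor → b b | b | a; Atom → b | b a Term | b a; Term → a | Expr Expr b | b | a Factor

Nullable nonterminals: {Term}.
ε ∉ L(G), so no ε-production is kept.
For each production, add variants omitting each subset of nullable occurrences: Atom → b a Term gives b a Term | b a.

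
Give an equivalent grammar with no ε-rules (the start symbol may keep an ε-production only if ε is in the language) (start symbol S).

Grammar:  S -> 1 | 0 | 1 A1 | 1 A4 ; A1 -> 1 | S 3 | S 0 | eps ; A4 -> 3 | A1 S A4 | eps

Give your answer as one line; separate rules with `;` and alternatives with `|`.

S -> 1 | 0 | 1 A1 | 1 A4; A1 -> 1 | S 3 | S 0; A4 -> 3 | A1 S A4 | A1 S | S A4 | S

Nullable nonterminals: {A1, A4}.
ε ∉ L(G), so no ε-production is kept.
Expand every rule over subsets of its nullable positions: A4 → A1 S A4 gives A1 S A4 | A1 S | S A4 | S.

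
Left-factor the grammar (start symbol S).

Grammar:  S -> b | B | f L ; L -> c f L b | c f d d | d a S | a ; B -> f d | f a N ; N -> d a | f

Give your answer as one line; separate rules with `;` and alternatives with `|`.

L has alternatives sharing prefix 'c f': factor to L → c f L' with L' → L b | d d.
B has alternatives sharing prefix 'f': factor to B → f B' with B' → d | a N.

S -> b | B | f L; L -> d a S | a | c f L'; B -> f B'; N -> d a | f; L' -> L b | d d; B' -> d | a N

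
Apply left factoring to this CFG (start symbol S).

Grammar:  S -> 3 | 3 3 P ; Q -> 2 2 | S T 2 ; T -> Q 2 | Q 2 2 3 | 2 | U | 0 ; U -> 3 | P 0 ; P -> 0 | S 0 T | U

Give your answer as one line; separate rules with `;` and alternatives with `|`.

S has alternatives sharing prefix '3': factor to S → 3 S' with S' → ε | 3 P.
T has alternatives sharing prefix 'Q 2': factor to T → Q 2 T' with T' → ε | 2 3.

S -> 3 S'; Q -> 2 2 | S T 2; T -> 2 | U | 0 | Q 2 T'; U -> 3 | P 0; P -> 0 | S 0 T | U; S' -> ε | 3 P; T' -> ε | 2 3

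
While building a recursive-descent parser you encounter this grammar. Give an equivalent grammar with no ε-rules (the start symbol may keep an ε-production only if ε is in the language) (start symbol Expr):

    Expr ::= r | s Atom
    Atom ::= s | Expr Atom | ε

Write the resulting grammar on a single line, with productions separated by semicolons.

Expr ::= r | s Atom | s; Atom ::= s | Expr Atom | Expr

Nullable set = {Atom}.
ε ∉ L(G), so no ε-production is kept.
Expand every rule over subsets of its nullable positions: Expr → s Atom gives s Atom | s. Atom → Expr Atom gives Expr Atom | Expr.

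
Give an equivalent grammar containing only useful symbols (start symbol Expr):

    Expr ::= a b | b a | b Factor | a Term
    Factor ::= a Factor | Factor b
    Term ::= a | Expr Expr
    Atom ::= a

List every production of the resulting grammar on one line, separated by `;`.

Generating nonterminals: {Atom, Expr, Term}.
Reachable from Expr after that: {Expr, Term}.
Removed useless symbols: {Atom, Factor} and every production mentioning them.

Expr ::= a b | b a | a Term; Term ::= a | Expr Expr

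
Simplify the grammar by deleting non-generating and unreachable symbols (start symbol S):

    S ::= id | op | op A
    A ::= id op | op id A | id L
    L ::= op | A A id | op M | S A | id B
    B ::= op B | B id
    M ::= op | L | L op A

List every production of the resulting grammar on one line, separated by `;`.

S ::= id | op | op A; A ::= id op | op id A | id L; L ::= op | A A id | op M | S A; M ::= op | L | L op A

Generating nonterminals: {A, L, M, S}.
Reachable from S after that: {A, L, M, S}.
Removed useless symbols: {B} and every production mentioning them.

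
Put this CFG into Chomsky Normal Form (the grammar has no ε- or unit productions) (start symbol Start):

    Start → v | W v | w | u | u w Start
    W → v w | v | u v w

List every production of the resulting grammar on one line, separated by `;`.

Introduce a nonterminal for each terminal appearing in a rule of length ≥ 2: X1 → v, X2 → u, X3 → w.
Binarize each right-hand side of length ≥ 3 by chaining fresh nonterminals (Y1, Y2, …): affected rules were Start → X2 X3 Start; W → X2 X1 X3.

Start → v | W X1 | w | u | X2 Y1; W → X1 X3 | v | X2 Y2; X1 → v; X2 → u; X3 → w; Y1 → X3 Start; Y2 → X1 X3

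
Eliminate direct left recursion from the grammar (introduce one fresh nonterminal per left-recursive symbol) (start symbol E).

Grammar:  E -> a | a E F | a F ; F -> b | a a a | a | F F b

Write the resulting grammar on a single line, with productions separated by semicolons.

E -> a | a E F | a F; F -> b F' | a a a F' | a F'; F' -> F b F' | ε

Left recursion appears on F.
For F: α = {F b}, β = {b, a a a, a}. Rewrite as F → β F' and F' → α F' | ε.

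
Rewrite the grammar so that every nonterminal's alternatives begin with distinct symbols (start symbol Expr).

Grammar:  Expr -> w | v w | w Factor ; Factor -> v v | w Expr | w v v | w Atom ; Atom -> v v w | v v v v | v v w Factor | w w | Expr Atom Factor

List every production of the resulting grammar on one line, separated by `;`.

Expr -> v w | w Expr1; Factor -> v v | w Factor1; Atom -> w w | Expr Atom Factor | v v Atom1; Expr1 -> ε | Factor; Factor1 -> Expr | v v | Atom; Atom1 -> v v | w Atom11; Atom11 -> ε | Factor

Expr has alternatives sharing prefix 'w': factor to Expr → w Expr1 with Expr1 → ε | Factor.
Factor has alternatives sharing prefix 'w': factor to Factor → w Factor1 with Factor1 → Expr | v v | Atom.
Atom has alternatives sharing prefix 'v v': factor to Atom → v v Atom1 with Atom1 → w | v v | w Factor.
Atom1 has alternatives sharing prefix 'w': factor to Atom1 → w Atom11 with Atom11 → ε | Factor.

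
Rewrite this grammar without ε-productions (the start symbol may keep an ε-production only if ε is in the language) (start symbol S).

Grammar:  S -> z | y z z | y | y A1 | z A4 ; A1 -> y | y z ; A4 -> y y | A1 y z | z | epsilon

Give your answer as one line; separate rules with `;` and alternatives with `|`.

S -> z | y z z | y | y A1 | z A4; A1 -> y | y z; A4 -> y y | A1 y z | z

The nullable symbols are {A4}.
ε ∉ L(G), so no ε-production is kept.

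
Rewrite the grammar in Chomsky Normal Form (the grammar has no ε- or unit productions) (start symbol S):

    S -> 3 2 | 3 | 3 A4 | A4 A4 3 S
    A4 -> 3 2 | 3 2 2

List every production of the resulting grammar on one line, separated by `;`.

Introduce a nonterminal for each terminal appearing in a rule of length ≥ 2: X1 → 3, X2 → 2.
Binarize each right-hand side of length ≥ 3 by chaining fresh nonterminals (Y1, Y2, …): affected rules were S → A4 A4 X1 S; A4 → X1 X2 X2.

S -> X1 X2 | 3 | X1 A4 | A4 Y1; A4 -> X1 X2 | X1 Y3; X1 -> 3; X2 -> 2; Y1 -> A4 Y2; Y2 -> X1 S; Y3 -> X2 X2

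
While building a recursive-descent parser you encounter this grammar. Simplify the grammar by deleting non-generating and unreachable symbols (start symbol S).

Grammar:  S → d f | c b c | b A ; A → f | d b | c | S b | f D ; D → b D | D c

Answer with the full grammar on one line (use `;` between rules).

Generating nonterminals: {A, S}.
Reachable from S after that: {A, S}.
Removed useless symbols: {D} and every production mentioning them.

S → d f | c b c | b A; A → f | d b | c | S b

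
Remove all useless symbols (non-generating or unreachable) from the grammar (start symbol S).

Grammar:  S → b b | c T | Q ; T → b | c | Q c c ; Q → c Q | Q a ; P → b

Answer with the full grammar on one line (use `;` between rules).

Generating nonterminals: {P, S, T}.
Reachable from S after that: {S, T}.
Removed useless symbols: {P, Q} and every production mentioning them.

S → b b | c T; T → b | c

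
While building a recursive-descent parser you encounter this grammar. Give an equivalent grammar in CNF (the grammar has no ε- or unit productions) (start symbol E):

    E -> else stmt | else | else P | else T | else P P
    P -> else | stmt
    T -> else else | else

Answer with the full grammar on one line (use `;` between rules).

Introduce a nonterminal for each terminal appearing in a rule of length ≥ 2: X1 → else, X2 → stmt.
Binarize each right-hand side of length ≥ 3 by chaining fresh nonterminals (Y1, Y2, …): affected rules were E → X1 P P.

E -> X1 X2 | else | X1 P | X1 T | X1 Y1; P -> else | stmt; T -> X1 X1 | else; X1 -> else; X2 -> stmt; Y1 -> P P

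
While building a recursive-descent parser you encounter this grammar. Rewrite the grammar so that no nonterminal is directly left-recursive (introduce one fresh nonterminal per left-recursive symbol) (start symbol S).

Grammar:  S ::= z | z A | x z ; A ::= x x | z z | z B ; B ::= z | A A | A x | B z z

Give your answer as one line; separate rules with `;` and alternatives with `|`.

S ::= z | z A | x z; A ::= x x | z z | z B; B ::= z B' | A A B' | A x B'; B' ::= z z B' | epsilon

Directly left-recursive nonterminal: B.
For B: α = {z z}, β = {z, A A, A x}. Rewrite as B → β B' and B' → α B' | ε.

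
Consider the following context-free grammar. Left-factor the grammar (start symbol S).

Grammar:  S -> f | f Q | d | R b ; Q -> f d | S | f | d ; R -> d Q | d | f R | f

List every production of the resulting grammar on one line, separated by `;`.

S has alternatives sharing prefix 'f': factor to S → f S' with S' → ε | Q.
Q has alternatives sharing prefix 'f': factor to Q → f Q' with Q' → d | ε.
R has alternatives sharing prefix 'd': factor to R → d R' with R' → Q | ε.
R has alternatives sharing prefix 'f': factor to R → f R'' with R'' → R | ε.

S -> d | R b | f S'; Q -> S | d | f Q'; R -> d R' | f R''; S' -> epsilon | Q; Q' -> d | epsilon; R' -> Q | epsilon; R'' -> R | epsilon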